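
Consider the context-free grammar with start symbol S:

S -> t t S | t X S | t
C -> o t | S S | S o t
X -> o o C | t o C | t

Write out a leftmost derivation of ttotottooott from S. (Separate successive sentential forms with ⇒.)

S⇒tXS⇒ttoCS⇒ttoSotS⇒ttototS⇒ttotottXS⇒ttotottooCS⇒ttotottoootS⇒ttotottooott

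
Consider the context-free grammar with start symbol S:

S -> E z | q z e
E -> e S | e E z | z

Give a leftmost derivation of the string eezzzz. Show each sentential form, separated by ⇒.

S ⇒ Ez ⇒ eSz ⇒ eEzz ⇒ eeSzz ⇒ eeEzzz ⇒ eezzzz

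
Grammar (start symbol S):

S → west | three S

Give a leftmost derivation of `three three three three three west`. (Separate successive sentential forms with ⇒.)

S ⇒ three S ⇒ three three S ⇒ three three three S ⇒ three three three three S ⇒ three three three three three S ⇒ three three three three three west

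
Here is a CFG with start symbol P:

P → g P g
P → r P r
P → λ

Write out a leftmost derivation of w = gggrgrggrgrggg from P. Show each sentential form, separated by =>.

P => gPg => ggPgg => gggPggg => gggrPrggg => gggrgPgrggg => gggrgrPrgrggg => gggrgrgPgrgrggg => gggrgrggrgrggg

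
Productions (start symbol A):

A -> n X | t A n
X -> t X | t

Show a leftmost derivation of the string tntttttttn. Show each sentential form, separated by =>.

A => tAn => tnXn => tntXn => tnttXn => tntttXn => tnttttXn => tntttttXn => tnttttttXn => tntttttttn

A => tAn   [A -> t A n]
tAn => tnXn   [A -> n X]
tnXn => tntXn   [X -> t X]
tntXn => tnttXn   [X -> t X]
tnttXn => tntttXn   [X -> t X]
tntttXn => tnttttXn   [X -> t X]
tnttttXn => tntttttXn   [X -> t X]
tntttttXn => tnttttttXn   [X -> t X]
tnttttttXn => tntttttttn   [X -> t]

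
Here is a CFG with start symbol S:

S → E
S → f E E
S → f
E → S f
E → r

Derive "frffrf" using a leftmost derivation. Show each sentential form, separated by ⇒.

S ⇒ E ⇒ Sf ⇒ fEEf ⇒ fSfEf ⇒ fEfEf ⇒ fSffEf ⇒ fEffEf ⇒ frffEf ⇒ frffrf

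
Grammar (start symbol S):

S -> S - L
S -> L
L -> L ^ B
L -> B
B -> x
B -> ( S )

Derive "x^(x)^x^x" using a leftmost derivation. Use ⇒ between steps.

S ⇒ L ⇒ L^B ⇒ L^B^B ⇒ L^B^B^B ⇒ B^B^B^B ⇒ x^B^B^B ⇒ x^(S)^B^B ⇒ x^(L)^B^B ⇒ x^(B)^B^B ⇒ x^(x)^B^B ⇒ x^(x)^x^B ⇒ x^(x)^x^x

S ⇒ L   [S -> L]
L ⇒ L^B   [L -> L ^ B]
L^B ⇒ L^B^B   [L -> L ^ B]
L^B^B ⇒ L^B^B^B   [L -> L ^ B]
L^B^B^B ⇒ B^B^B^B   [L -> B]
B^B^B^B ⇒ x^B^B^B   [B -> x]
x^B^B^B ⇒ x^(S)^B^B   [B -> ( S )]
x^(S)^B^B ⇒ x^(L)^B^B   [S -> L]
x^(L)^B^B ⇒ x^(B)^B^B   [L -> B]
x^(B)^B^B ⇒ x^(x)^B^B   [B -> x]
x^(x)^B^B ⇒ x^(x)^x^B   [B -> x]
x^(x)^x^B ⇒ x^(x)^x^x   [B -> x]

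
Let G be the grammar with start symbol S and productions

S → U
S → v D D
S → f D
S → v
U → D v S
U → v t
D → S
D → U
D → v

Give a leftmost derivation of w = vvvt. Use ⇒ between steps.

S ⇒ U ⇒ DvS ⇒ SvS ⇒ vvS ⇒ vvU ⇒ vvvt

S ⇒ U   [S → U]
U ⇒ DvS   [U → D v S]
DvS ⇒ SvS   [D → S]
SvS ⇒ vvS   [S → v]
vvS ⇒ vvU   [S → U]
vvU ⇒ vvvt   [U → v t]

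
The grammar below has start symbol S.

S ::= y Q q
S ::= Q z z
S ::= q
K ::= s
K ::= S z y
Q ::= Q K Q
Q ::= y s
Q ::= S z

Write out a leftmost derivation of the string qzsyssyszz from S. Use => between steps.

S => Qzz => QKQzz => QKQKQzz => SzKQKQzz => qzKQKQzz => qzsQKQzz => qzsysKQzz => qzsyssQzz => qzsyssyszz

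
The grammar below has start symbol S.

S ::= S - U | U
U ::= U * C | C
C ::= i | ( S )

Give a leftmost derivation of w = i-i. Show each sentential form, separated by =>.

S=>S-U=>U-U=>C-U=>i-U=>i-C=>i-i

S => S-U   [S ::= S - U]
S-U => U-U   [S ::= U]
U-U => C-U   [U ::= C]
C-U => i-U   [C ::= i]
i-U => i-C   [U ::= C]
i-C => i-i   [C ::= i]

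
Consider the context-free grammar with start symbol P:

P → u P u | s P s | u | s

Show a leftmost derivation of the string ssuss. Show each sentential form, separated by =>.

P => sPs => ssPss => ssuss

P => sPs   [P → s P s]
sPs => ssPss   [P → s P s]
ssPss => ssuss   [P → u]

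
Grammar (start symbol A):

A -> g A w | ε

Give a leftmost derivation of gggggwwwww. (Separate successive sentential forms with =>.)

A => gAw => ggAww => gggAwww => ggggAwwww => gggggAwwwww => gggggwwwww

A => gAw   [A -> g A w]
gAw => ggAww   [A -> g A w]
ggAww => gggAwww   [A -> g A w]
gggAwww => ggggAwwww   [A -> g A w]
ggggAwwww => gggggAwwwww   [A -> g A w]
gggggAwwwww => gggggwwwww   [A -> ε]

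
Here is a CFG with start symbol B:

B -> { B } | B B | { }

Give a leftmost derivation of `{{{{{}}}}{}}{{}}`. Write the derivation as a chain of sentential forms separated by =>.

B => BB => {B}B => {BB}B => {{B}B}B => {{{B}}B}B => {{{{B}}}B}B => {{{{{}}}}B}B => {{{{{}}}}{}}B => {{{{{}}}}{}}{B} => {{{{{}}}}{}}{{}}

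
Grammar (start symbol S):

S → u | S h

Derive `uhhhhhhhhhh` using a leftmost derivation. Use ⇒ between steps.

S⇒Sh⇒Shh⇒Shhh⇒Shhhh⇒Shhhhh⇒Shhhhhh⇒Shhhhhhh⇒Shhhhhhhh⇒Shhhhhhhhh⇒Shhhhhhhhhh⇒uhhhhhhhhhh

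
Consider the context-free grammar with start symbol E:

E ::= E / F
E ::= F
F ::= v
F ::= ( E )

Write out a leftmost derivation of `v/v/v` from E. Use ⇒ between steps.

E⇒E/F⇒E/F/F⇒F/F/F⇒v/F/F⇒v/v/F⇒v/v/v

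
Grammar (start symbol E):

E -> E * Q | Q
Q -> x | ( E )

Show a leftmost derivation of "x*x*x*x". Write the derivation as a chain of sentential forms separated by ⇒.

E ⇒ E*Q ⇒ E*Q*Q ⇒ E*Q*Q*Q ⇒ Q*Q*Q*Q ⇒ x*Q*Q*Q ⇒ x*x*Q*Q ⇒ x*x*x*Q ⇒ x*x*x*x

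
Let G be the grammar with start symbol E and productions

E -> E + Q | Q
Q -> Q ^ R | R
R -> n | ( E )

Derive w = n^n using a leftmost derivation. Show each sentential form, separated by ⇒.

E⇒Q⇒Q^R⇒R^R⇒n^R⇒n^n

E ⇒ Q   [E -> Q]
Q ⇒ Q^R   [Q -> Q ^ R]
Q^R ⇒ R^R   [Q -> R]
R^R ⇒ n^R   [R -> n]
n^R ⇒ n^n   [R -> n]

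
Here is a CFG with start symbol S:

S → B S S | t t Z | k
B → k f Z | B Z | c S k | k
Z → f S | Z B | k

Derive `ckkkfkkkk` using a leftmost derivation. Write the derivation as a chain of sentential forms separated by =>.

S => BSS   [S → B S S]
BSS => cSkSS   [B → c S k]
cSkSS => ckkSS   [S → k]
ckkSS => ckkBSSS   [S → B S S]
ckkBSSS => ckkkfZSSS   [B → k f Z]
ckkkfZSSS => ckkkfkSSS   [Z → k]
ckkkfkSSS => ckkkfkkSS   [S → k]
ckkkfkkSS => ckkkfkkkS   [S → k]
ckkkfkkkS => ckkkfkkkk   [S → k]

S => BSS => cSkSS => ckkSS => ckkBSSS => ckkkfZSSS => ckkkfkSSS => ckkkfkkSS => ckkkfkkkS => ckkkfkkkk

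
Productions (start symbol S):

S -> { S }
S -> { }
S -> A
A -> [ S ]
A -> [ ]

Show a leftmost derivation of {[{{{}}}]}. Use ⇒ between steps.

S ⇒ {S} ⇒ {A} ⇒ {[S]} ⇒ {[{S}]} ⇒ {[{{S}}]} ⇒ {[{{{}}}]}

S ⇒ {S}   [S -> { S }]
{S} ⇒ {A}   [S -> A]
{A} ⇒ {[S]}   [A -> [ S ]]
{[S]} ⇒ {[{S}]}   [S -> { S }]
{[{S}]} ⇒ {[{{S}}]}   [S -> { S }]
{[{{S}}]} ⇒ {[{{{}}}]}   [S -> { }]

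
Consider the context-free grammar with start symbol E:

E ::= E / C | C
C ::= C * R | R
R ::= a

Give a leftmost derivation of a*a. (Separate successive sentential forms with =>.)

E => C   [E ::= C]
C => C*R   [C ::= C * R]
C*R => R*R   [C ::= R]
R*R => a*R   [R ::= a]
a*R => a*a   [R ::= a]

E=>C=>C*R=>R*R=>a*R=>a*a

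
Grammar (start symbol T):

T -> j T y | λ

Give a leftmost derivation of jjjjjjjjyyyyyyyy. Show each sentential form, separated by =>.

T => jTy   [T -> j T y]
jTy => jjTyy   [T -> j T y]
jjTyy => jjjTyyy   [T -> j T y]
jjjTyyy => jjjjTyyyy   [T -> j T y]
jjjjTyyyy => jjjjjTyyyyy   [T -> j T y]
jjjjjTyyyyy => jjjjjjTyyyyyy   [T -> j T y]
jjjjjjTyyyyyy => jjjjjjjTyyyyyyy   [T -> j T y]
jjjjjjjTyyyyyyy => jjjjjjjjTyyyyyyyy   [T -> j T y]
jjjjjjjjTyyyyyyyy => jjjjjjjjyyyyyyyy   [T -> λ]

T=>jTy=>jjTyy=>jjjTyyy=>jjjjTyyyy=>jjjjjTyyyyy=>jjjjjjTyyyyyy=>jjjjjjjTyyyyyyy=>jjjjjjjjTyyyyyyyy=>jjjjjjjjyyyyyyyy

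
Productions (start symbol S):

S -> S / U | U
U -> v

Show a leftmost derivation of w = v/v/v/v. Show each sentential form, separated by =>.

S => S/U   [S -> S / U]
S/U => S/U/U   [S -> S / U]
S/U/U => S/U/U/U   [S -> S / U]
S/U/U/U => U/U/U/U   [S -> U]
U/U/U/U => v/U/U/U   [U -> v]
v/U/U/U => v/v/U/U   [U -> v]
v/v/U/U => v/v/v/U   [U -> v]
v/v/v/U => v/v/v/v   [U -> v]

S => S/U => S/U/U => S/U/U/U => U/U/U/U => v/U/U/U => v/v/U/U => v/v/v/U => v/v/v/v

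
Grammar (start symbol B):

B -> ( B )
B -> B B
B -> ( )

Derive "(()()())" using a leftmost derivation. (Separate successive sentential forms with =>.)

B => (B)   [B -> ( B )]
(B) => (BB)   [B -> B B]
(BB) => (BBB)   [B -> B B]
(BBB) => (()BB)   [B -> ( )]
(()BB) => (()()B)   [B -> ( )]
(()()B) => (()()())   [B -> ( )]

B => (B) => (BB) => (BBB) => (()BB) => (()()B) => (()()())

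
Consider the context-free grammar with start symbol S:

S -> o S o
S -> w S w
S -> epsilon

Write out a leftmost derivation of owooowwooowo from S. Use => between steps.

S => oSo => owSwo => owoSowo => owooSoowo => owoooSooowo => owooowSwooowo => owooowwooowo

S => oSo   [S -> o S o]
oSo => owSwo   [S -> w S w]
owSwo => owoSowo   [S -> o S o]
owoSowo => owooSoowo   [S -> o S o]
owooSoowo => owoooSooowo   [S -> o S o]
owoooSooowo => owooowSwooowo   [S -> w S w]
owooowSwooowo => owooowwooowo   [S -> epsilon]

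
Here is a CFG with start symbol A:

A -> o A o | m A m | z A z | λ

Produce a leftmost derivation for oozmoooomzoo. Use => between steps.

A => oAo   [A -> o A o]
oAo => ooAoo   [A -> o A o]
ooAoo => oozAzoo   [A -> z A z]
oozAzoo => oozmAmzoo   [A -> m A m]
oozmAmzoo => oozmoAomzoo   [A -> o A o]
oozmoAomzoo => oozmooAoomzoo   [A -> o A o]
oozmooAoomzoo => oozmoooomzoo   [A -> λ]

A => oAo => ooAoo => oozAzoo => oozmAmzoo => oozmoAomzoo => oozmooAoomzoo => oozmoooomzoo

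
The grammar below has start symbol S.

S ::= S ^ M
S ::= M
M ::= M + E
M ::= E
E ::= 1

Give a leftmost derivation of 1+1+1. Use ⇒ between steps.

S ⇒ M   [S ::= M]
M ⇒ M+E   [M ::= M + E]
M+E ⇒ M+E+E   [M ::= M + E]
M+E+E ⇒ E+E+E   [M ::= E]
E+E+E ⇒ 1+E+E   [E ::= 1]
1+E+E ⇒ 1+1+E   [E ::= 1]
1+1+E ⇒ 1+1+1   [E ::= 1]

S ⇒ M ⇒ M+E ⇒ M+E+E ⇒ E+E+E ⇒ 1+E+E ⇒ 1+1+E ⇒ 1+1+1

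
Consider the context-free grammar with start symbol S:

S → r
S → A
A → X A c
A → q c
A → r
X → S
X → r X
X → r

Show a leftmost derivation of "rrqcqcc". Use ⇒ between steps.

S ⇒ A   [S → A]
A ⇒ XAc   [A → X A c]
XAc ⇒ rXAc   [X → r X]
rXAc ⇒ rrXAc   [X → r X]
rrXAc ⇒ rrSAc   [X → S]
rrSAc ⇒ rrAAc   [S → A]
rrAAc ⇒ rrqcAc   [A → q c]
rrqcAc ⇒ rrqcqcc   [A → q c]

S⇒A⇒XAc⇒rXAc⇒rrXAc⇒rrSAc⇒rrAAc⇒rrqcAc⇒rrqcqcc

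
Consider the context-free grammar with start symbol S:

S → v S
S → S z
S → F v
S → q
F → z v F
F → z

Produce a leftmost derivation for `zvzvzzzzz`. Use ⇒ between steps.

S⇒Sz⇒Szz⇒Szzz⇒Szzzz⇒Szzzzz⇒Fvzzzzz⇒zvFvzzzzz⇒zvzvzzzzz

S ⇒ Sz   [S → S z]
Sz ⇒ Szz   [S → S z]
Szz ⇒ Szzz   [S → S z]
Szzz ⇒ Szzzz   [S → S z]
Szzzz ⇒ Szzzzz   [S → S z]
Szzzzz ⇒ Fvzzzzz   [S → F v]
Fvzzzzz ⇒ zvFvzzzzz   [F → z v F]
zvFvzzzzz ⇒ zvzvzzzzz   [F → z]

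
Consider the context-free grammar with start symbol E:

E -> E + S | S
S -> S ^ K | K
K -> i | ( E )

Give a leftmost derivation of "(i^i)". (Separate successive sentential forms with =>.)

E => S => K => (E) => (S) => (S^K) => (K^K) => (i^K) => (i^i)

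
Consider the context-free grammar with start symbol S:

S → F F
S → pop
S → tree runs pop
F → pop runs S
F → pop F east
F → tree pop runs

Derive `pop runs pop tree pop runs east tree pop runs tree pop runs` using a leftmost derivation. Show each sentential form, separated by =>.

S => F F => pop runs S F => pop runs F F F => pop runs pop F east F F => pop runs pop tree pop runs east F F => pop runs pop tree pop runs east tree pop runs F => pop runs pop tree pop runs east tree pop runs tree pop runs

S => F F   [S → F F]
F F => pop runs S F   [F → pop runs S]
pop runs S F => pop runs F F F   [S → F F]
pop runs F F F => pop runs pop F east F F   [F → pop F east]
pop runs pop F east F F => pop runs pop tree pop runs east F F   [F → tree pop runs]
pop runs pop tree pop runs east F F => pop runs pop tree pop runs east tree pop runs F   [F → tree pop runs]
pop runs pop tree pop runs east tree pop runs F => pop runs pop tree pop runs east tree pop runs tree pop runs   [F → tree pop runs]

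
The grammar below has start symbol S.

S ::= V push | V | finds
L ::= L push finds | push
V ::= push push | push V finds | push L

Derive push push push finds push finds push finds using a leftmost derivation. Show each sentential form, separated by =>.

S => V => push L => push L push finds => push L push finds push finds => push L push finds push finds push finds => push push push finds push finds push finds

S => V   [S ::= V]
V => push L   [V ::= push L]
push L => push L push finds   [L ::= L push finds]
push L push finds => push L push finds push finds   [L ::= L push finds]
push L push finds push finds => push L push finds push finds push finds   [L ::= L push finds]
push L push finds push finds push finds => push push push finds push finds push finds   [L ::= push]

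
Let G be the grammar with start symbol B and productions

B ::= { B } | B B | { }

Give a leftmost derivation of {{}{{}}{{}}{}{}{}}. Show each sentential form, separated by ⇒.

B ⇒ {B}   [B ::= { B }]
{B} ⇒ {BB}   [B ::= B B]
{BB} ⇒ {BBB}   [B ::= B B]
{BBB} ⇒ {BBBB}   [B ::= B B]
{BBBB} ⇒ {{}BBB}   [B ::= { }]
{{}BBB} ⇒ {{}BBBB}   [B ::= B B]
{{}BBBB} ⇒ {{}{B}BBB}   [B ::= { B }]
{{}{B}BBB} ⇒ {{}{{}}BBB}   [B ::= { }]
{{}{{}}BBB} ⇒ {{}{{}}BBBB}   [B ::= B B]
{{}{{}}BBBB} ⇒ {{}{{}}{B}BBB}   [B ::= { B }]
{{}{{}}{B}BBB} ⇒ {{}{{}}{{}}BBB}   [B ::= { }]
{{}{{}}{{}}BBB} ⇒ {{}{{}}{{}}{}BB}   [B ::= { }]
{{}{{}}{{}}{}BB} ⇒ {{}{{}}{{}}{}{}B}   [B ::= { }]
{{}{{}}{{}}{}{}B} ⇒ {{}{{}}{{}}{}{}{}}   [B ::= { }]

B ⇒ {B} ⇒ {BB} ⇒ {BBB} ⇒ {BBBB} ⇒ {{}BBB} ⇒ {{}BBBB} ⇒ {{}{B}BBB} ⇒ {{}{{}}BBB} ⇒ {{}{{}}BBBB} ⇒ {{}{{}}{B}BBB} ⇒ {{}{{}}{{}}BBB} ⇒ {{}{{}}{{}}{}BB} ⇒ {{}{{}}{{}}{}{}B} ⇒ {{}{{}}{{}}{}{}{}}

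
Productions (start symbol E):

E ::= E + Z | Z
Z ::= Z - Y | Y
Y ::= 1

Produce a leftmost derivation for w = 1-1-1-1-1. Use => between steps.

E=>Z=>Z-Y=>Z-Y-Y=>Z-Y-Y-Y=>Z-Y-Y-Y-Y=>Y-Y-Y-Y-Y=>1-Y-Y-Y-Y=>1-1-Y-Y-Y=>1-1-1-Y-Y=>1-1-1-1-Y=>1-1-1-1-1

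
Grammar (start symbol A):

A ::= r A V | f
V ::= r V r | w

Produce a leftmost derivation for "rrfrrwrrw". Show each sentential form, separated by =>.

A => rAV   [A ::= r A V]
rAV => rrAVV   [A ::= r A V]
rrAVV => rrfVV   [A ::= f]
rrfVV => rrfrVrV   [V ::= r V r]
rrfrVrV => rrfrrVrrV   [V ::= r V r]
rrfrrVrrV => rrfrrwrrV   [V ::= w]
rrfrrwrrV => rrfrrwrrw   [V ::= w]

A => rAV => rrAVV => rrfVV => rrfrVrV => rrfrrVrrV => rrfrrwrrV => rrfrrwrrw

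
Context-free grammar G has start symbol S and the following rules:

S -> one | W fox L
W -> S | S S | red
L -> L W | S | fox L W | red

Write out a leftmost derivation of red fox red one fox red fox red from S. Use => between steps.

S => W fox L   [S -> W fox L]
W fox L => S fox L   [W -> S]
S fox L => W fox L fox L   [S -> W fox L]
W fox L fox L => S S fox L fox L   [W -> S S]
S S fox L fox L => W fox L S fox L fox L   [S -> W fox L]
W fox L S fox L fox L => red fox L S fox L fox L   [W -> red]
red fox L S fox L fox L => red fox red S fox L fox L   [L -> red]
red fox red S fox L fox L => red fox red one fox L fox L   [S -> one]
red fox red one fox L fox L => red fox red one fox red fox L   [L -> red]
red fox red one fox red fox L => red fox red one fox red fox red   [L -> red]

S => W fox L => S fox L => W fox L fox L => S S fox L fox L => W fox L S fox L fox L => red fox L S fox L fox L => red fox red S fox L fox L => red fox red one fox L fox L => red fox red one fox red fox L => red fox red one fox red fox red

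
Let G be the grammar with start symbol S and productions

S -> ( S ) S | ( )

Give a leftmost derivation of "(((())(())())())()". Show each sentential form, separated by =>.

S => (S)S => ((S)S)S => (((S)S)S)S => (((())S)S)S => (((())(S)S)S)S => (((())(())S)S)S => (((())(())())S)S => (((())(())())())S => (((())(())())())()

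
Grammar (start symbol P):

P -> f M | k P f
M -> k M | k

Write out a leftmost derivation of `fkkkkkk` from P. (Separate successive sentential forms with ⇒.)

P ⇒ fM ⇒ fkM ⇒ fkkM ⇒ fkkkM ⇒ fkkkkM ⇒ fkkkkkM ⇒ fkkkkkk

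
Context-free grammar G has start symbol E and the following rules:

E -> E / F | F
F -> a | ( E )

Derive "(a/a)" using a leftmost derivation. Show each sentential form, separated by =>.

E => F => (E) => (E/F) => (F/F) => (a/F) => (a/a)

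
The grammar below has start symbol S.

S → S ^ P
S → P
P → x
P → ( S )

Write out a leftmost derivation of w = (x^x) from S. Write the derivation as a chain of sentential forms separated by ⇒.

S⇒P⇒(S)⇒(S^P)⇒(P^P)⇒(x^P)⇒(x^x)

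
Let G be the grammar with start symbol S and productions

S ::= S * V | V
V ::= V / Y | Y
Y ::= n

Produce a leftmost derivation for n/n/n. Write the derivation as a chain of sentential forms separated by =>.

S => V   [S ::= V]
V => V/Y   [V ::= V / Y]
V/Y => V/Y/Y   [V ::= V / Y]
V/Y/Y => Y/Y/Y   [V ::= Y]
Y/Y/Y => n/Y/Y   [Y ::= n]
n/Y/Y => n/n/Y   [Y ::= n]
n/n/Y => n/n/n   [Y ::= n]

S => V => V/Y => V/Y/Y => Y/Y/Y => n/Y/Y => n/n/Y => n/n/n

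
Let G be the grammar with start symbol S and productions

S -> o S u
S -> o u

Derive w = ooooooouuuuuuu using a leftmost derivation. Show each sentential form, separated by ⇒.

S ⇒ oSu   [S -> o S u]
oSu ⇒ ooSuu   [S -> o S u]
ooSuu ⇒ oooSuuu   [S -> o S u]
oooSuuu ⇒ ooooSuuuu   [S -> o S u]
ooooSuuuu ⇒ oooooSuuuuu   [S -> o S u]
oooooSuuuuu ⇒ ooooooSuuuuuu   [S -> o S u]
ooooooSuuuuuu ⇒ ooooooouuuuuuu   [S -> o u]

S⇒oSu⇒ooSuu⇒oooSuuu⇒ooooSuuuu⇒oooooSuuuuu⇒ooooooSuuuuuu⇒ooooooouuuuuuu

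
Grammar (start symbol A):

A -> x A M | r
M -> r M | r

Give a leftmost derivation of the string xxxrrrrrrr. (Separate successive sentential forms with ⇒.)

A ⇒ xAM ⇒ xxAMM ⇒ xxxAMMM ⇒ xxxrMMM ⇒ xxxrrMMM ⇒ xxxrrrMM ⇒ xxxrrrrM ⇒ xxxrrrrrM ⇒ xxxrrrrrrM ⇒ xxxrrrrrrr

A ⇒ xAM   [A -> x A M]
xAM ⇒ xxAMM   [A -> x A M]
xxAMM ⇒ xxxAMMM   [A -> x A M]
xxxAMMM ⇒ xxxrMMM   [A -> r]
xxxrMMM ⇒ xxxrrMMM   [M -> r M]
xxxrrMMM ⇒ xxxrrrMM   [M -> r]
xxxrrrMM ⇒ xxxrrrrM   [M -> r]
xxxrrrrM ⇒ xxxrrrrrM   [M -> r M]
xxxrrrrrM ⇒ xxxrrrrrrM   [M -> r M]
xxxrrrrrrM ⇒ xxxrrrrrrr   [M -> r]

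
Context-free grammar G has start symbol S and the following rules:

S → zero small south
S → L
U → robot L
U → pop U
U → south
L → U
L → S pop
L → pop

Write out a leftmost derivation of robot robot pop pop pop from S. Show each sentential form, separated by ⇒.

S ⇒ L ⇒ U ⇒ robot L ⇒ robot U ⇒ robot robot L ⇒ robot robot S pop ⇒ robot robot L pop ⇒ robot robot S pop pop ⇒ robot robot L pop pop ⇒ robot robot pop pop pop

S ⇒ L   [S → L]
L ⇒ U   [L → U]
U ⇒ robot L   [U → robot L]
robot L ⇒ robot U   [L → U]
robot U ⇒ robot robot L   [U → robot L]
robot robot L ⇒ robot robot S pop   [L → S pop]
robot robot S pop ⇒ robot robot L pop   [S → L]
robot robot L pop ⇒ robot robot S pop pop   [L → S pop]
robot robot S pop pop ⇒ robot robot L pop pop   [S → L]
robot robot L pop pop ⇒ robot robot pop pop pop   [L → pop]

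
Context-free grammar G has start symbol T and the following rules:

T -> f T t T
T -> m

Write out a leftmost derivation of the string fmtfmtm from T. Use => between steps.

T => fTtT => fmtT => fmtfTtT => fmtfmtT => fmtfmtm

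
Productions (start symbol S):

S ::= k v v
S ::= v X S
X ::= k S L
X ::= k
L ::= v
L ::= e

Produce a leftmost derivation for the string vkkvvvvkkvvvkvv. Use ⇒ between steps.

S ⇒ vXS   [S ::= v X S]
vXS ⇒ vkSLS   [X ::= k S L]
vkSLS ⇒ vkkvvLS   [S ::= k v v]
vkkvvLS ⇒ vkkvvvS   [L ::= v]
vkkvvvS ⇒ vkkvvvvXS   [S ::= v X S]
vkkvvvvXS ⇒ vkkvvvvkSLS   [X ::= k S L]
vkkvvvvkSLS ⇒ vkkvvvvkkvvLS   [S ::= k v v]
vkkvvvvkkvvLS ⇒ vkkvvvvkkvvvS   [L ::= v]
vkkvvvvkkvvvS ⇒ vkkvvvvkkvvvkvv   [S ::= k v v]

S⇒vXS⇒vkSLS⇒vkkvvLS⇒vkkvvvS⇒vkkvvvvXS⇒vkkvvvvkSLS⇒vkkvvvvkkvvLS⇒vkkvvvvkkvvvS⇒vkkvvvvkkvvvkvv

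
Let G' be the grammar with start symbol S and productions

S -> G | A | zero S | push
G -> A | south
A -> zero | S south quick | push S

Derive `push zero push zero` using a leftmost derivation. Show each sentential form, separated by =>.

S => A => push S => push zero S => push zero G => push zero A => push zero push S => push zero push G => push zero push A => push zero push zero

S => A   [S -> A]
A => push S   [A -> push S]
push S => push zero S   [S -> zero S]
push zero S => push zero G   [S -> G]
push zero G => push zero A   [G -> A]
push zero A => push zero push S   [A -> push S]
push zero push S => push zero push G   [S -> G]
push zero push G => push zero push A   [G -> A]
push zero push A => push zero push zero   [A -> zero]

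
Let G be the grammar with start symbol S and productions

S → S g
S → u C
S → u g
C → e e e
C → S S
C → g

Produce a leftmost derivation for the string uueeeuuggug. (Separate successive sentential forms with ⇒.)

S ⇒ uC   [S → u C]
uC ⇒ uSS   [C → S S]
uSS ⇒ uuCS   [S → u C]
uuCS ⇒ uueeeS   [C → e e e]
uueeeS ⇒ uueeeuC   [S → u C]
uueeeuC ⇒ uueeeuSS   [C → S S]
uueeeuSS ⇒ uueeeuSgS   [S → S g]
uueeeuSgS ⇒ uueeeuuCgS   [S → u C]
uueeeuuCgS ⇒ uueeeuuggS   [C → g]
uueeeuuggS ⇒ uueeeuugguC   [S → u C]
uueeeuugguC ⇒ uueeeuuggug   [C → g]

S⇒uC⇒uSS⇒uuCS⇒uueeeS⇒uueeeuC⇒uueeeuSS⇒uueeeuSgS⇒uueeeuuCgS⇒uueeeuuggS⇒uueeeuugguC⇒uueeeuuggug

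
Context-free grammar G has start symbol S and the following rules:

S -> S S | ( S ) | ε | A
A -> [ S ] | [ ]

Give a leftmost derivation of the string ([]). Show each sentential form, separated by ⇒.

S⇒(S)⇒(SS)⇒(AS)⇒([S]S)⇒([]S)⇒([])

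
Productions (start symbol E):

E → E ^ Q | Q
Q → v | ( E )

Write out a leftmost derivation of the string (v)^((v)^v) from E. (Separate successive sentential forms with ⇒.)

E⇒E^Q⇒Q^Q⇒(E)^Q⇒(Q)^Q⇒(v)^Q⇒(v)^(E)⇒(v)^(E^Q)⇒(v)^(Q^Q)⇒(v)^((E)^Q)⇒(v)^((Q)^Q)⇒(v)^((v)^Q)⇒(v)^((v)^v)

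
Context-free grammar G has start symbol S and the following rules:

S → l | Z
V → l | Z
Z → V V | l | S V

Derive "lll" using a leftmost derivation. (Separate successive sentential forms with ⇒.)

S ⇒ Z   [S → Z]
Z ⇒ SV   [Z → S V]
SV ⇒ ZV   [S → Z]
ZV ⇒ lV   [Z → l]
lV ⇒ lZ   [V → Z]
lZ ⇒ lSV   [Z → S V]
lSV ⇒ llV   [S → l]
llV ⇒ lll   [V → l]

S⇒Z⇒SV⇒ZV⇒lV⇒lZ⇒lSV⇒llV⇒lll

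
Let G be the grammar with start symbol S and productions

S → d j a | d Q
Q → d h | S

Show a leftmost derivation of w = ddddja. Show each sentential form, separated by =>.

S => dQ => dS => ddQ => ddS => dddQ => dddS => ddddja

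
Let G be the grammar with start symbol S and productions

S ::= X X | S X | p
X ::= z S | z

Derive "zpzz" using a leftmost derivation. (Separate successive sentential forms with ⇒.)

S ⇒ XX   [S ::= X X]
XX ⇒ zSX   [X ::= z S]
zSX ⇒ zSXX   [S ::= S X]
zSXX ⇒ zpXX   [S ::= p]
zpXX ⇒ zpzX   [X ::= z]
zpzX ⇒ zpzz   [X ::= z]

S ⇒ XX ⇒ zSX ⇒ zSXX ⇒ zpXX ⇒ zpzX ⇒ zpzz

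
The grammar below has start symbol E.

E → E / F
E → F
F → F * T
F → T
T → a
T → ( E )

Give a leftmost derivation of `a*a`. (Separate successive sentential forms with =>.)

E=>F=>F*T=>T*T=>a*T=>a*a

E => F   [E → F]
F => F*T   [F → F * T]
F*T => T*T   [F → T]
T*T => a*T   [T → a]
a*T => a*a   [T → a]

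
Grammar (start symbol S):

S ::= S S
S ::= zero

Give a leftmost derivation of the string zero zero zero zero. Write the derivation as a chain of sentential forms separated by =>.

S => S S => S S S => zero S S => zero zero S => zero zero S S => zero zero zero S => zero zero zero zero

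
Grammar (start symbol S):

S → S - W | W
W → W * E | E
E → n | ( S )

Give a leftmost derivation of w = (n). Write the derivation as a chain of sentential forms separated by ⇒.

S ⇒ W   [S → W]
W ⇒ E   [W → E]
E ⇒ (S)   [E → ( S )]
(S) ⇒ (W)   [S → W]
(W) ⇒ (E)   [W → E]
(E) ⇒ (n)   [E → n]

S⇒W⇒E⇒(S)⇒(W)⇒(E)⇒(n)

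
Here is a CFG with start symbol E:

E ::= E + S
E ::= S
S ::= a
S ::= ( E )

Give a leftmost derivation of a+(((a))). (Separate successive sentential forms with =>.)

E => E+S   [E ::= E + S]
E+S => S+S   [E ::= S]
S+S => a+S   [S ::= a]
a+S => a+(E)   [S ::= ( E )]
a+(E) => a+(S)   [E ::= S]
a+(S) => a+((E))   [S ::= ( E )]
a+((E)) => a+((S))   [E ::= S]
a+((S)) => a+(((E)))   [S ::= ( E )]
a+(((E))) => a+(((S)))   [E ::= S]
a+(((S))) => a+(((a)))   [S ::= a]

E => E+S => S+S => a+S => a+(E) => a+(S) => a+((E)) => a+((S)) => a+(((E))) => a+(((S))) => a+(((a)))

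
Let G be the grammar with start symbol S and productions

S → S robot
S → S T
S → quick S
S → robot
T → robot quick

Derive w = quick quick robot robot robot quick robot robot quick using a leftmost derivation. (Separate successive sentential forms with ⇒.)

S ⇒ S T   [S → S T]
S T ⇒ S robot T   [S → S robot]
S robot T ⇒ S T robot T   [S → S T]
S T robot T ⇒ S robot T robot T   [S → S robot]
S robot T robot T ⇒ quick S robot T robot T   [S → quick S]
quick S robot T robot T ⇒ quick quick S robot T robot T   [S → quick S]
quick quick S robot T robot T ⇒ quick quick robot robot T robot T   [S → robot]
quick quick robot robot T robot T ⇒ quick quick robot robot robot quick robot T   [T → robot quick]
quick quick robot robot robot quick robot T ⇒ quick quick robot robot robot quick robot robot quick   [T → robot quick]

S ⇒ S T ⇒ S robot T ⇒ S T robot T ⇒ S robot T robot T ⇒ quick S robot T robot T ⇒ quick quick S robot T robot T ⇒ quick quick robot robot T robot T ⇒ quick quick robot robot robot quick robot T ⇒ quick quick robot robot robot quick robot robot quick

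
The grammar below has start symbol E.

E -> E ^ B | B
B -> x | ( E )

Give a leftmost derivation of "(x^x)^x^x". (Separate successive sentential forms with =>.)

E => E^B   [E -> E ^ B]
E^B => E^B^B   [E -> E ^ B]
E^B^B => B^B^B   [E -> B]
B^B^B => (E)^B^B   [B -> ( E )]
(E)^B^B => (E^B)^B^B   [E -> E ^ B]
(E^B)^B^B => (B^B)^B^B   [E -> B]
(B^B)^B^B => (x^B)^B^B   [B -> x]
(x^B)^B^B => (x^x)^B^B   [B -> x]
(x^x)^B^B => (x^x)^x^B   [B -> x]
(x^x)^x^B => (x^x)^x^x   [B -> x]

E => E^B => E^B^B => B^B^B => (E)^B^B => (E^B)^B^B => (B^B)^B^B => (x^B)^B^B => (x^x)^B^B => (x^x)^x^B => (x^x)^x^x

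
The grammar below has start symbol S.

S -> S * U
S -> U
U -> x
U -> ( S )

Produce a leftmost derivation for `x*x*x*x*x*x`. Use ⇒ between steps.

S ⇒ S*U ⇒ S*U*U ⇒ S*U*U*U ⇒ S*U*U*U*U ⇒ S*U*U*U*U*U ⇒ U*U*U*U*U*U ⇒ x*U*U*U*U*U ⇒ x*x*U*U*U*U ⇒ x*x*x*U*U*U ⇒ x*x*x*x*U*U ⇒ x*x*x*x*x*U ⇒ x*x*x*x*x*x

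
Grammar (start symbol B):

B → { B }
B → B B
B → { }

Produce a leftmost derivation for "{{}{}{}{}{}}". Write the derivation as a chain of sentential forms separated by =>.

B => {B}   [B → { B }]
{B} => {BB}   [B → B B]
{BB} => {BBB}   [B → B B]
{BBB} => {BBBB}   [B → B B]
{BBBB} => {{}BBB}   [B → { }]
{{}BBB} => {{}BBBB}   [B → B B]
{{}BBBB} => {{}{}BBB}   [B → { }]
{{}{}BBB} => {{}{}{}BB}   [B → { }]
{{}{}{}BB} => {{}{}{}{}B}   [B → { }]
{{}{}{}{}B} => {{}{}{}{}{}}   [B → { }]

B => {B} => {BB} => {BBB} => {BBBB} => {{}BBB} => {{}BBBB} => {{}{}BBB} => {{}{}{}BB} => {{}{}{}{}B} => {{}{}{}{}{}}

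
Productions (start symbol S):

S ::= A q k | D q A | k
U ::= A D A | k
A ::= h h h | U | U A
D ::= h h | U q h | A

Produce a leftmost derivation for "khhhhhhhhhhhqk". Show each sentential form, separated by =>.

S=>Aqk=>UAqk=>ADAAqk=>UADAAqk=>kADAAqk=>khhhDAAqk=>khhhhhAAqk=>khhhhhhhhAqk=>khhhhhhhhhhhqk

S => Aqk   [S ::= A q k]
Aqk => UAqk   [A ::= U A]
UAqk => ADAAqk   [U ::= A D A]
ADAAqk => UADAAqk   [A ::= U A]
UADAAqk => kADAAqk   [U ::= k]
kADAAqk => khhhDAAqk   [A ::= h h h]
khhhDAAqk => khhhhhAAqk   [D ::= h h]
khhhhhAAqk => khhhhhhhhAqk   [A ::= h h h]
khhhhhhhhAqk => khhhhhhhhhhhqk   [A ::= h h h]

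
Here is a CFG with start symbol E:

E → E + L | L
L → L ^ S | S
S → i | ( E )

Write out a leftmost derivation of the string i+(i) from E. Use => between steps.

E => E+L => L+L => S+L => i+L => i+S => i+(E) => i+(L) => i+(S) => i+(i)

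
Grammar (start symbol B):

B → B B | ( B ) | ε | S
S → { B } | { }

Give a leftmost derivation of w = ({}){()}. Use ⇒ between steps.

B ⇒ BB ⇒ (B)B ⇒ (S)B ⇒ ({})B ⇒ ({})S ⇒ ({}){B} ⇒ ({}){(B)} ⇒ ({}){()}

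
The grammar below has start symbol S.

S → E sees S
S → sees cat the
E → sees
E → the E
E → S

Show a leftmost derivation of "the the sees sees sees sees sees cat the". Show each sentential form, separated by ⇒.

S ⇒ E sees S   [S → E sees S]
E sees S ⇒ the E sees S   [E → the E]
the E sees S ⇒ the the E sees S   [E → the E]
the the E sees S ⇒ the the sees sees S   [E → sees]
the the sees sees S ⇒ the the sees sees E sees S   [S → E sees S]
the the sees sees E sees S ⇒ the the sees sees sees sees S   [E → sees]
the the sees sees sees sees S ⇒ the the sees sees sees sees sees cat the   [S → sees cat the]

S ⇒ E sees S ⇒ the E sees S ⇒ the the E sees S ⇒ the the sees sees S ⇒ the the sees sees E sees S ⇒ the the sees sees sees sees S ⇒ the the sees sees sees sees sees cat the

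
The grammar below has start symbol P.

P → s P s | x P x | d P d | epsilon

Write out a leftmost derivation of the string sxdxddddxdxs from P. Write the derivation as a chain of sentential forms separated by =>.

P => sPs => sxPxs => sxdPdxs => sxdxPxdxs => sxdxdPdxdxs => sxdxddPddxdxs => sxdxddddxdxs

P => sPs   [P → s P s]
sPs => sxPxs   [P → x P x]
sxPxs => sxdPdxs   [P → d P d]
sxdPdxs => sxdxPxdxs   [P → x P x]
sxdxPxdxs => sxdxdPdxdxs   [P → d P d]
sxdxdPdxdxs => sxdxddPddxdxs   [P → d P d]
sxdxddPddxdxs => sxdxddddxdxs   [P → epsilon]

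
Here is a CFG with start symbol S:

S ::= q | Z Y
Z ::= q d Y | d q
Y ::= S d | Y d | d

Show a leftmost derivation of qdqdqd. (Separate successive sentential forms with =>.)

S=>ZY=>qdYY=>qdSdY=>qdqdY=>qdqdSd=>qdqdqd

S => ZY   [S ::= Z Y]
ZY => qdYY   [Z ::= q d Y]
qdYY => qdSdY   [Y ::= S d]
qdSdY => qdqdY   [S ::= q]
qdqdY => qdqdSd   [Y ::= S d]
qdqdSd => qdqdqd   [S ::= q]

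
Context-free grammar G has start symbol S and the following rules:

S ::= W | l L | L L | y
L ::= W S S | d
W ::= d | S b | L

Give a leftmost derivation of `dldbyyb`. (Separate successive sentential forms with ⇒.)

S ⇒ W   [S ::= W]
W ⇒ Sb   [W ::= S b]
Sb ⇒ LLb   [S ::= L L]
LLb ⇒ dLb   [L ::= d]
dLb ⇒ dWSSb   [L ::= W S S]
dWSSb ⇒ dSbSSb   [W ::= S b]
dSbSSb ⇒ dlLbSSb   [S ::= l L]
dlLbSSb ⇒ dldbSSb   [L ::= d]
dldbSSb ⇒ dldbySb   [S ::= y]
dldbySb ⇒ dldbyyb   [S ::= y]

S ⇒ W ⇒ Sb ⇒ LLb ⇒ dLb ⇒ dWSSb ⇒ dSbSSb ⇒ dlLbSSb ⇒ dldbSSb ⇒ dldbySb ⇒ dldbyyb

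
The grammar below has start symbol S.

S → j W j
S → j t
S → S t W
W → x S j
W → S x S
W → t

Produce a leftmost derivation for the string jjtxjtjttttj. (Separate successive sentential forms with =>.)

S => jWj => jSxSj => jjtxSj => jjtxStWj => jjtxStWtWj => jjtxjWjtWtWj => jjtxjtjtWtWj => jjtxjtjtttWj => jjtxjtjttttj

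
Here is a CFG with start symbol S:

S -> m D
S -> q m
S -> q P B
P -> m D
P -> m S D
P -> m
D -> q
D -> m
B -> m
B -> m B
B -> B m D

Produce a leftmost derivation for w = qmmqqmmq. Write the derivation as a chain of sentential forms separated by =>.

S => qPB   [S -> q P B]
qPB => qmSDB   [P -> m S D]
qmSDB => qmmDDB   [S -> m D]
qmmDDB => qmmqDB   [D -> q]
qmmqDB => qmmqqB   [D -> q]
qmmqqB => qmmqqBmD   [B -> B m D]
qmmqqBmD => qmmqqmmD   [B -> m]
qmmqqmmD => qmmqqmmq   [D -> q]

S => qPB => qmSDB => qmmDDB => qmmqDB => qmmqqB => qmmqqBmD => qmmqqmmD => qmmqqmmq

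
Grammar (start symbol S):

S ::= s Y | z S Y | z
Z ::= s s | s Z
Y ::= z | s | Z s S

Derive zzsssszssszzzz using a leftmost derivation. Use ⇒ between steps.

S⇒zSY⇒zzSYY⇒zzsYYY⇒zzsZsSYY⇒zzssssSYY⇒zzsssszYY⇒zzsssszZsSY⇒zzsssszsssSY⇒zzsssszssszSYY⇒zzsssszssszzYY⇒zzsssszssszzzY⇒zzsssszssszzzz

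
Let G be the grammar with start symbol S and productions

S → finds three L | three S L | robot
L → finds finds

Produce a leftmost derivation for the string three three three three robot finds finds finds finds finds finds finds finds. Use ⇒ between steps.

S ⇒ three S L ⇒ three three S L L ⇒ three three three S L L L ⇒ three three three three S L L L L ⇒ three three three three robot L L L L ⇒ three three three three robot finds finds L L L ⇒ three three three three robot finds finds finds finds L L ⇒ three three three three robot finds finds finds finds finds finds L ⇒ three three three three robot finds finds finds finds finds finds finds finds

S ⇒ three S L   [S → three S L]
three S L ⇒ three three S L L   [S → three S L]
three three S L L ⇒ three three three S L L L   [S → three S L]
three three three S L L L ⇒ three three three three S L L L L   [S → three S L]
three three three three S L L L L ⇒ three three three three robot L L L L   [S → robot]
three three three three robot L L L L ⇒ three three three three robot finds finds L L L   [L → finds finds]
three three three three robot finds finds L L L ⇒ three three three three robot finds finds finds finds L L   [L → finds finds]
three three three three robot finds finds finds finds L L ⇒ three three three three robot finds finds finds finds finds finds L   [L → finds finds]
three three three three robot finds finds finds finds finds finds L ⇒ three three three three robot finds finds finds finds finds finds finds finds   [L → finds finds]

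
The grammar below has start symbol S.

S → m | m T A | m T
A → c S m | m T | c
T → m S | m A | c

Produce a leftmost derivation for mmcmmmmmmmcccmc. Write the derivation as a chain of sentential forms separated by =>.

S => mTA => mmAA => mmcSmA => mmcmTAmA => mmcmmSAmA => mmcmmmTAmA => mmcmmmmSAmA => mmcmmmmmTAAmA => mmcmmmmmmSAAmA => mmcmmmmmmmTAAmA => mmcmmmmmmmcAAmA => mmcmmmmmmmccAmA => mmcmmmmmmmcccmA => mmcmmmmmmmcccmc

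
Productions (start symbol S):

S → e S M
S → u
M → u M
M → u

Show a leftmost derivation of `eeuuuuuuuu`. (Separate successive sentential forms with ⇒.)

S ⇒ eSM   [S → e S M]
eSM ⇒ eeSMM   [S → e S M]
eeSMM ⇒ eeuMM   [S → u]
eeuMM ⇒ eeuuMM   [M → u M]
eeuuMM ⇒ eeuuuMM   [M → u M]
eeuuuMM ⇒ eeuuuuMM   [M → u M]
eeuuuuMM ⇒ eeuuuuuMM   [M → u M]
eeuuuuuMM ⇒ eeuuuuuuM   [M → u]
eeuuuuuuM ⇒ eeuuuuuuuM   [M → u M]
eeuuuuuuuM ⇒ eeuuuuuuuu   [M → u]

S⇒eSM⇒eeSMM⇒eeuMM⇒eeuuMM⇒eeuuuMM⇒eeuuuuMM⇒eeuuuuuMM⇒eeuuuuuuM⇒eeuuuuuuuM⇒eeuuuuuuuu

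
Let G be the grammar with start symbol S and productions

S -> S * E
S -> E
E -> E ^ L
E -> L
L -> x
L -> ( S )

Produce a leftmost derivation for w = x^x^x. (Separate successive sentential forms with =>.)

S => E => E^L => E^L^L => L^L^L => x^L^L => x^x^L => x^x^x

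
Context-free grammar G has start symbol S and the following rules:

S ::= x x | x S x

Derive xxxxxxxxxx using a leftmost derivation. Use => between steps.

S => xSx => xxSxx => xxxSxxx => xxxxSxxxx => xxxxxxxxxx

S => xSx   [S ::= x S x]
xSx => xxSxx   [S ::= x S x]
xxSxx => xxxSxxx   [S ::= x S x]
xxxSxxx => xxxxSxxxx   [S ::= x S x]
xxxxSxxxx => xxxxxxxxxx   [S ::= x x]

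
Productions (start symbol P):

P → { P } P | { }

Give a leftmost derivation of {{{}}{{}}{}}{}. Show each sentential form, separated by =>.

P=>{P}P=>{{P}P}P=>{{{}}P}P=>{{{}}{P}P}P=>{{{}}{{}}P}P=>{{{}}{{}}{}}P=>{{{}}{{}}{}}{}

P => {P}P   [P → { P } P]
{P}P => {{P}P}P   [P → { P } P]
{{P}P}P => {{{}}P}P   [P → { }]
{{{}}P}P => {{{}}{P}P}P   [P → { P } P]
{{{}}{P}P}P => {{{}}{{}}P}P   [P → { }]
{{{}}{{}}P}P => {{{}}{{}}{}}P   [P → { }]
{{{}}{{}}{}}P => {{{}}{{}}{}}{}   [P → { }]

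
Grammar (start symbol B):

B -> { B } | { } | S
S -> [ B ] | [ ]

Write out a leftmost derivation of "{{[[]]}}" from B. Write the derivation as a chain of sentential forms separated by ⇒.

B ⇒ {B}   [B -> { B }]
{B} ⇒ {{B}}   [B -> { B }]
{{B}} ⇒ {{S}}   [B -> S]
{{S}} ⇒ {{[B]}}   [S -> [ B ]]
{{[B]}} ⇒ {{[S]}}   [B -> S]
{{[S]}} ⇒ {{[[]]}}   [S -> [ ]]

B ⇒ {B} ⇒ {{B}} ⇒ {{S}} ⇒ {{[B]}} ⇒ {{[S]}} ⇒ {{[[]]}}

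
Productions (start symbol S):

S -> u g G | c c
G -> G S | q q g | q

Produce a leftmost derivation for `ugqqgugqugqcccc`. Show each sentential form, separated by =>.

S=>ugG=>ugGS=>ugGSS=>ugGSSS=>ugqqgSSS=>ugqqgugGSS=>ugqqgugGSSS=>ugqqgugqSSS=>ugqqgugqugGSS=>ugqqgugqugqSS=>ugqqgugqugqccS=>ugqqgugqugqcccc

S => ugG   [S -> u g G]
ugG => ugGS   [G -> G S]
ugGS => ugGSS   [G -> G S]
ugGSS => ugGSSS   [G -> G S]
ugGSSS => ugqqgSSS   [G -> q q g]
ugqqgSSS => ugqqgugGSS   [S -> u g G]
ugqqgugGSS => ugqqgugGSSS   [G -> G S]
ugqqgugGSSS => ugqqgugqSSS   [G -> q]
ugqqgugqSSS => ugqqgugqugGSS   [S -> u g G]
ugqqgugqugGSS => ugqqgugqugqSS   [G -> q]
ugqqgugqugqSS => ugqqgugqugqccS   [S -> c c]
ugqqgugqugqccS => ugqqgugqugqcccc   [S -> c c]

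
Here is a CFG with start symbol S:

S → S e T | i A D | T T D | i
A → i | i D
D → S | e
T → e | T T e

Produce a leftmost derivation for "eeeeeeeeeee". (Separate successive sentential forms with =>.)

S => SeT => SeTeT => TTDeTeT => TTeTDeTeT => TTeTeTDeTeT => eTeTeTDeTeT => eeeTeTDeTeT => eeeeeTDeTeT => eeeeeeDeTeT => eeeeeeeeTeT => eeeeeeeeeeT => eeeeeeeeeee

S => SeT   [S → S e T]
SeT => SeTeT   [S → S e T]
SeTeT => TTDeTeT   [S → T T D]
TTDeTeT => TTeTDeTeT   [T → T T e]
TTeTDeTeT => TTeTeTDeTeT   [T → T T e]
TTeTeTDeTeT => eTeTeTDeTeT   [T → e]
eTeTeTDeTeT => eeeTeTDeTeT   [T → e]
eeeTeTDeTeT => eeeeeTDeTeT   [T → e]
eeeeeTDeTeT => eeeeeeDeTeT   [T → e]
eeeeeeDeTeT => eeeeeeeeTeT   [D → e]
eeeeeeeeTeT => eeeeeeeeeeT   [T → e]
eeeeeeeeeeT => eeeeeeeeeee   [T → e]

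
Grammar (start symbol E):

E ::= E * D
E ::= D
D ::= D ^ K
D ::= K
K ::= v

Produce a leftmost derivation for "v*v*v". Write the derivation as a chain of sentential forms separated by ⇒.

E ⇒ E*D   [E ::= E * D]
E*D ⇒ E*D*D   [E ::= E * D]
E*D*D ⇒ D*D*D   [E ::= D]
D*D*D ⇒ K*D*D   [D ::= K]
K*D*D ⇒ v*D*D   [K ::= v]
v*D*D ⇒ v*K*D   [D ::= K]
v*K*D ⇒ v*v*D   [K ::= v]
v*v*D ⇒ v*v*K   [D ::= K]
v*v*K ⇒ v*v*v   [K ::= v]

E⇒E*D⇒E*D*D⇒D*D*D⇒K*D*D⇒v*D*D⇒v*K*D⇒v*v*D⇒v*v*K⇒v*v*v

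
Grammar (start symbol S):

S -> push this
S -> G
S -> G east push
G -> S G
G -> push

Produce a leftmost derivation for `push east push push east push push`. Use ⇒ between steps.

S ⇒ G ⇒ S G ⇒ G east push G ⇒ push east push G ⇒ push east push S G ⇒ push east push G east push G ⇒ push east push push east push G ⇒ push east push push east push push

S ⇒ G   [S -> G]
G ⇒ S G   [G -> S G]
S G ⇒ G east push G   [S -> G east push]
G east push G ⇒ push east push G   [G -> push]
push east push G ⇒ push east push S G   [G -> S G]
push east push S G ⇒ push east push G east push G   [S -> G east push]
push east push G east push G ⇒ push east push push east push G   [G -> push]
push east push push east push G ⇒ push east push push east push push   [G -> push]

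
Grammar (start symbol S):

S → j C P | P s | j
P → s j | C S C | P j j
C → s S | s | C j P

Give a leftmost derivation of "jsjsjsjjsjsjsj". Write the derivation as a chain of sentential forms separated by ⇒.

S⇒jCP⇒jsSP⇒jsjCPP⇒jsjCjPPP⇒jsjCjPjPPP⇒jsjsjPjPPP⇒jsjsjsjjPPP⇒jsjsjsjjsjPP⇒jsjsjsjjsjsjP⇒jsjsjsjjsjsjsj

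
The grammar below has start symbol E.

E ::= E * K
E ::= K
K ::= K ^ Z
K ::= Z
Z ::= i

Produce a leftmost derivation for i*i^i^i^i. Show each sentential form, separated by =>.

E => E*K => K*K => Z*K => i*K => i*K^Z => i*K^Z^Z => i*K^Z^Z^Z => i*Z^Z^Z^Z => i*i^Z^Z^Z => i*i^i^Z^Z => i*i^i^i^Z => i*i^i^i^i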